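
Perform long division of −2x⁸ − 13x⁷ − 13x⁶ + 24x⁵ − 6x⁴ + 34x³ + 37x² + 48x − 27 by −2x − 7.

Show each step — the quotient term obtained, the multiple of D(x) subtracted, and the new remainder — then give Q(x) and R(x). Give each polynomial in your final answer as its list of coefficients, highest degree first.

Step 1: lead(−2x⁸ − 13x⁷ − 13x⁶ + 24x⁵ − 6x⁴ + 34x³ + 37x² + 48x − 27) ÷ lead(D) = −2x⁸ ÷ −2x = x⁷. Subtract (x⁷)·D = −2x⁸ − 7x⁷. Remainder: −6x⁷ − 13x⁶ + 24x⁵ − 6x⁴ + 34x³ + 37x² + 48x − 27.
Step 2: lead(−6x⁷ − 13x⁶ + 24x⁵ − 6x⁴ + 34x³ + 37x² + 48x − 27) ÷ lead(D) = −6x⁷ ÷ −2x = 3x⁶. Subtract (3x⁶)·D = −6x⁷ − 21x⁶. Remainder: 8x⁶ + 24x⁵ − 6x⁴ + 34x³ + 37x² + 48x − 27.
Step 3: lead(8x⁶ + 24x⁵ − 6x⁴ + 34x³ + 37x² + 48x − 27) ÷ lead(D) = 8x⁶ ÷ −2x = −4x⁵. Subtract (−4x⁵)·D = 8x⁶ + 28x⁵. Remainder: −4x⁵ − 6x⁴ + 34x³ + 37x² + 48x − 27.
Step 4: lead(−4x⁵ − 6x⁴ + 34x³ + 37x² + 48x − 27) ÷ lead(D) = −4x⁵ ÷ −2x = 2x⁴. Subtract (2x⁴)·D = −4x⁵ − 14x⁴. Remainder: 8x⁴ + 34x³ + 37x² + 48x − 27.
Step 5: lead(8x⁴ + 34x³ + 37x² + 48x − 27) ÷ lead(D) = 8x⁴ ÷ −2x = −4x³. Subtract (−4x³)·D = 8x⁴ + 28x³. Remainder: 6x³ + 37x² + 48x − 27.
Step 6: lead(6x³ + 37x² + 48x − 27) ÷ lead(D) = 6x³ ÷ −2x = −3x². Subtract (−3x²)·D = 6x³ + 21x². Remainder: 16x² + 48x − 27.
Step 7: lead(16x² + 48x − 27) ÷ lead(D) = 16x² ÷ −2x = −8x. Subtract (−8x)·D = 16x² + 56x. Remainder: −8x − 27.
Step 8: lead(−8x − 27) ÷ lead(D) = −8x ÷ −2x = 4. Subtract (4)·D = −8x − 28. Remainder: 1.

Q = [1, 3, -4, 2, -4, -3, -8, 4]; R = [1]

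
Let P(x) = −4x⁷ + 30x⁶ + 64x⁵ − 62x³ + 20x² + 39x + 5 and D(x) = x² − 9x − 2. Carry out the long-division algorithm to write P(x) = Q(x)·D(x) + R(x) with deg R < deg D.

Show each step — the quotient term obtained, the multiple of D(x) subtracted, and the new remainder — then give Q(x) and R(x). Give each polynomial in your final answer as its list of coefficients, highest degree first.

Q = [-4, -6, 2, 6, -4, -4]; R = [-5, -3]

Step 1: lead(−4x⁷ + 30x⁶ + 64x⁵ − 62x³ + 20x² + 39x + 5) ÷ lead(D) = −4x⁷ ÷ x² = −4x⁵. Subtract (−4x⁵)·D = −4x⁷ + 36x⁶ + 8x⁵. Remainder: −6x⁶ + 56x⁵ − 62x³ + 20x² + 39x + 5.
Step 2: lead(−6x⁶ + 56x⁵ − 62x³ + 20x² + 39x + 5) ÷ lead(D) = −6x⁶ ÷ x² = −6x⁴. Subtract (−6x⁴)·D = −6x⁶ + 54x⁵ + 12x⁴. Remainder: 2x⁵ − 12x⁴ − 62x³ + 20x² + 39x + 5.
Step 3: lead(2x⁵ − 12x⁴ − 62x³ + 20x² + 39x + 5) ÷ lead(D) = 2x⁵ ÷ x² = 2x³. Subtract (2x³)·D = 2x⁵ − 18x⁴ − 4x³. Remainder: 6x⁴ − 58x³ + 20x² + 39x + 5.
Step 4: lead(6x⁴ − 58x³ + 20x² + 39x + 5) ÷ lead(D) = 6x⁴ ÷ x² = 6x². Subtract (6x²)·D = 6x⁴ − 54x³ − 12x². Remainder: −4x³ + 32x² + 39x + 5.
Step 5: lead(−4x³ + 32x² + 39x + 5) ÷ lead(D) = −4x³ ÷ x² = −4x. Subtract (−4x)·D = −4x³ + 36x² + 8x. Remainder: −4x² + 31x + 5.
Step 6: lead(−4x² + 31x + 5) ÷ lead(D) = −4x² ÷ x² = −4. Subtract (−4)·D = −4x² + 36x + 8. Remainder: −5x − 3.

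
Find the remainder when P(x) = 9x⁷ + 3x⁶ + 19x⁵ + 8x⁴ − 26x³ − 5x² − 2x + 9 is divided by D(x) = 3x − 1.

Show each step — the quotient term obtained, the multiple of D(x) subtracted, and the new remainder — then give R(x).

R(x) = 7

Step 1: lead(9x⁷ + 3x⁶ + 19x⁵ + 8x⁴ − 26x³ − 5x² − 2x + 9) ÷ lead(D) = 9x⁷ ÷ 3x = 3x⁶. Subtract (3x⁶)·D = 9x⁷ − 3x⁶. Remainder: 6x⁶ + 19x⁵ + 8x⁴ − 26x³ − 5x² − 2x + 9.
Step 2: lead(6x⁶ + 19x⁵ + 8x⁴ − 26x³ − 5x² − 2x + 9) ÷ lead(D) = 6x⁶ ÷ 3x = 2x⁵. Subtract (2x⁵)·D = 6x⁶ − 2x⁵. Remainder: 21x⁵ + 8x⁴ − 26x³ − 5x² − 2x + 9.
Step 3: lead(21x⁵ + 8x⁴ − 26x³ − 5x² − 2x + 9) ÷ lead(D) = 21x⁵ ÷ 3x = 7x⁴. Subtract (7x⁴)·D = 21x⁵ − 7x⁴. Remainder: 15x⁴ − 26x³ − 5x² − 2x + 9.
Step 4: lead(15x⁴ − 26x³ − 5x² − 2x + 9) ÷ lead(D) = 15x⁴ ÷ 3x = 5x³. Subtract (5x³)·D = 15x⁴ − 5x³. Remainder: −21x³ − 5x² − 2x + 9.
Step 5: lead(−21x³ − 5x² − 2x + 9) ÷ lead(D) = −21x³ ÷ 3x = −7x². Subtract (−7x²)·D = −21x³ + 7x². Remainder: −12x² − 2x + 9.
Step 6: lead(−12x² − 2x + 9) ÷ lead(D) = −12x² ÷ 3x = −4x. Subtract (−4x)·D = −12x² + 4x. Remainder: −6x + 9.
Step 7: lead(−6x + 9) ÷ lead(D) = −6x ÷ 3x = −2. Subtract (−2)·D = −6x + 2. Remainder: 7.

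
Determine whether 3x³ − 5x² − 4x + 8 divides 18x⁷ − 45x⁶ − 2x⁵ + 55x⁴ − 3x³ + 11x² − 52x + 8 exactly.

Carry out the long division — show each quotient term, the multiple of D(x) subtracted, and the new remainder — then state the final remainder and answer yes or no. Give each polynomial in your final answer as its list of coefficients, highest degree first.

R = [0], so D(x) is a factor of P(x). yes

Step 1: lead(18x⁷ − 45x⁶ − 2x⁵ + 55x⁴ − 3x³ + 11x² − 52x + 8) ÷ lead(D) = 18x⁷ ÷ 3x³ = 6x⁴. Subtract (6x⁴)·D = 18x⁷ − 30x⁶ − 24x⁵ + 48x⁴. Remainder: −15x⁶ + 22x⁵ + 7x⁴ − 3x³ + 11x² − 52x + 8.
Step 2: lead(−15x⁶ + 22x⁵ + 7x⁴ − 3x³ + 11x² − 52x + 8) ÷ lead(D) = −15x⁶ ÷ 3x³ = −5x³. Subtract (−5x³)·D = −15x⁶ + 25x⁵ + 20x⁴ − 40x³. Remainder: −3x⁵ − 13x⁴ + 37x³ + 11x² − 52x + 8.
Step 3: lead(−3x⁵ − 13x⁴ + 37x³ + 11x² − 52x + 8) ÷ lead(D) = −3x⁵ ÷ 3x³ = −x². Subtract (−x²)·D = −3x⁵ + 5x⁴ + 4x³ − 8x². Remainder: −18x⁴ + 33x³ + 19x² − 52x + 8.
Step 4: lead(−18x⁴ + 33x³ + 19x² − 52x + 8) ÷ lead(D) = −18x⁴ ÷ 3x³ = −6x. Subtract (−6x)·D = −18x⁴ + 30x³ + 24x² − 48x. Remainder: 3x³ − 5x² − 4x + 8.
Step 5: lead(3x³ − 5x² − 4x + 8) ÷ lead(D) = 3x³ ÷ 3x³ = 1. Subtract (1)·D = 3x³ − 5x² − 4x + 8. Remainder: 0.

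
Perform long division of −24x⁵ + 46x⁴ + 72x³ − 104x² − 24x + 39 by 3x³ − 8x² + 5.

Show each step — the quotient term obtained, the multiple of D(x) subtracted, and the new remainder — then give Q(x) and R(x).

Step 1: lead(−24x⁵ + 46x⁴ + 72x³ − 104x² − 24x + 39) ÷ lead(D) = −24x⁵ ÷ 3x³ = −8x². Subtract (−8x²)·D = −24x⁵ + 64x⁴ − 40x². Remainder: −18x⁴ + 72x³ − 64x² − 24x + 39.
Step 2: lead(−18x⁴ + 72x³ − 64x² − 24x + 39) ÷ lead(D) = −18x⁴ ÷ 3x³ = −6x. Subtract (−6x)·D = −18x⁴ + 48x³ − 30x. Remainder: 24x³ − 64x² + 6x + 39.
Step 3: lead(24x³ − 64x² + 6x + 39) ÷ lead(D) = 24x³ ÷ 3x³ = 8. Subtract (8)·D = 24x³ − 64x² + 40. Remainder: 6x − 1.

Q(x) = −8x² − 6x + 8; R(x) = 6x − 1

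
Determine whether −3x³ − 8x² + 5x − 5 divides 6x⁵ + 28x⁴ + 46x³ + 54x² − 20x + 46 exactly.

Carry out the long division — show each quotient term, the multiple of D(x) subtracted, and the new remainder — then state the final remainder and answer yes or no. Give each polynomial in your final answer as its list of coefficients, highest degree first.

R = [6], so D(x) is not a factor of P(x). no

Step 1: lead(6x⁵ + 28x⁴ + 46x³ + 54x² − 20x + 46) ÷ lead(D) = 6x⁵ ÷ −3x³ = −2x². Subtract (−2x²)·D = 6x⁵ + 16x⁴ − 10x³ + 10x². Remainder: 12x⁴ + 56x³ + 44x² − 20x + 46.
Step 2: lead(12x⁴ + 56x³ + 44x² − 20x + 46) ÷ lead(D) = 12x⁴ ÷ −3x³ = −4x. Subtract (−4x)·D = 12x⁴ + 32x³ − 20x² + 20x. Remainder: 24x³ + 64x² − 40x + 46.
Step 3: lead(24x³ + 64x² − 40x + 46) ÷ lead(D) = 24x³ ÷ −3x³ = −8. Subtract (−8)·D = 24x³ + 64x² − 40x + 40. Remainder: 6.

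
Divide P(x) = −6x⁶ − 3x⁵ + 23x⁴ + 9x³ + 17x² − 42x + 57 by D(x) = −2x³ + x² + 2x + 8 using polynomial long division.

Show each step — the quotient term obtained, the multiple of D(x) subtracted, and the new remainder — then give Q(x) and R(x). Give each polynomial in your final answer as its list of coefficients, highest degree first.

Q = [3, 3, -7, 7]; R = [1]

Step 1: lead(−6x⁶ − 3x⁵ + 23x⁴ + 9x³ + 17x² − 42x + 57) ÷ lead(D) = −6x⁶ ÷ −2x³ = 3x³. Subtract (3x³)·D = −6x⁶ + 3x⁵ + 6x⁴ + 24x³. Remainder: −6x⁵ + 17x⁴ − 15x³ + 17x² − 42x + 57.
Step 2: lead(−6x⁵ + 17x⁴ − 15x³ + 17x² − 42x + 57) ÷ lead(D) = −6x⁵ ÷ −2x³ = 3x². Subtract (3x²)·D = −6x⁵ + 3x⁴ + 6x³ + 24x². Remainder: 14x⁴ − 21x³ − 7x² − 42x + 57.
Step 3: lead(14x⁴ − 21x³ − 7x² − 42x + 57) ÷ lead(D) = 14x⁴ ÷ −2x³ = −7x. Subtract (−7x)·D = 14x⁴ − 7x³ − 14x² − 56x. Remainder: −14x³ + 7x² + 14x + 57.
Step 4: lead(−14x³ + 7x² + 14x + 57) ÷ lead(D) = −14x³ ÷ −2x³ = 7. Subtract (7)·D = −14x³ + 7x² + 14x + 56. Remainder: 1.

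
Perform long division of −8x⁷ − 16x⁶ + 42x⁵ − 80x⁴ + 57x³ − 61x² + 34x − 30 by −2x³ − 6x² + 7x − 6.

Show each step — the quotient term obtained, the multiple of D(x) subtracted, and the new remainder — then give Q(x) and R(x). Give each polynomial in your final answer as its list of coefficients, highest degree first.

Step 1: lead(−8x⁷ − 16x⁶ + 42x⁵ − 80x⁴ + 57x³ − 61x² + 34x − 30) ÷ lead(D) = −8x⁷ ÷ −2x³ = 4x⁴. Subtract (4x⁴)·D = −8x⁷ − 24x⁶ + 28x⁵ − 24x⁴. Remainder: 8x⁶ + 14x⁵ − 56x⁴ + 57x³ − 61x² + 34x − 30.
Step 2: lead(8x⁶ + 14x⁵ − 56x⁴ + 57x³ − 61x² + 34x − 30) ÷ lead(D) = 8x⁶ ÷ −2x³ = −4x³. Subtract (−4x³)·D = 8x⁶ + 24x⁵ − 28x⁴ + 24x³. Remainder: −10x⁵ − 28x⁴ + 33x³ − 61x² + 34x − 30.
Step 3: lead(−10x⁵ − 28x⁴ + 33x³ − 61x² + 34x − 30) ÷ lead(D) = −10x⁵ ÷ −2x³ = 5x². Subtract (5x²)·D = −10x⁵ − 30x⁴ + 35x³ − 30x². Remainder: 2x⁴ − 2x³ − 31x² + 34x − 30.
Step 4: lead(2x⁴ − 2x³ − 31x² + 34x − 30) ÷ lead(D) = 2x⁴ ÷ −2x³ = −x. Subtract (−x)·D = 2x⁴ + 6x³ − 7x² + 6x. Remainder: −8x³ − 24x² + 28x − 30.
Step 5: lead(−8x³ − 24x² + 28x − 30) ÷ lead(D) = −8x³ ÷ −2x³ = 4. Subtract (4)·D = −8x³ − 24x² + 28x − 24. Remainder: −6.

Q = [4, -4, 5, -1, 4]; R = [-6]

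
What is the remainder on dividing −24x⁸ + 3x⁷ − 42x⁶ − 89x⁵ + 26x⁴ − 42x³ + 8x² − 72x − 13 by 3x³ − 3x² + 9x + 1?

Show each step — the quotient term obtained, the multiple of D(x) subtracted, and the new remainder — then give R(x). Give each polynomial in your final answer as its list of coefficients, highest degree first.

R = [-1, -8, -6]

Step 1: lead(−24x⁸ + 3x⁷ − 42x⁶ − 89x⁵ + 26x⁴ − 42x³ + 8x² − 72x − 13) ÷ lead(D) = −24x⁸ ÷ 3x³ = −8x⁵. Subtract (−8x⁵)·D = −24x⁸ + 24x⁷ − 72x⁶ − 8x⁵. Remainder: −21x⁷ + 30x⁶ − 81x⁵ + 26x⁴ − 42x³ + 8x² − 72x − 13.
Step 2: lead(−21x⁷ + 30x⁶ − 81x⁵ + 26x⁴ − 42x³ + 8x² − 72x − 13) ÷ lead(D) = −21x⁷ ÷ 3x³ = −7x⁴. Subtract (−7x⁴)·D = −21x⁷ + 21x⁶ − 63x⁵ − 7x⁴. Remainder: 9x⁶ − 18x⁵ + 33x⁴ − 42x³ + 8x² − 72x − 13.
Step 3: lead(9x⁶ − 18x⁵ + 33x⁴ − 42x³ + 8x² − 72x − 13) ÷ lead(D) = 9x⁶ ÷ 3x³ = 3x³. Subtract (3x³)·D = 9x⁶ − 9x⁵ + 27x⁴ + 3x³. Remainder: −9x⁵ + 6x⁴ − 45x³ + 8x² − 72x − 13.
Step 4: lead(−9x⁵ + 6x⁴ − 45x³ + 8x² − 72x − 13) ÷ lead(D) = −9x⁵ ÷ 3x³ = −3x². Subtract (−3x²)·D = −9x⁵ + 9x⁴ − 27x³ − 3x². Remainder: −3x⁴ − 18x³ + 11x² − 72x − 13.
Step 5: lead(−3x⁴ − 18x³ + 11x² − 72x − 13) ÷ lead(D) = −3x⁴ ÷ 3x³ = −x. Subtract (−x)·D = −3x⁴ + 3x³ − 9x² − x. Remainder: −21x³ + 20x² − 71x − 13.
Step 6: lead(−21x³ + 20x² − 71x − 13) ÷ lead(D) = −21x³ ÷ 3x³ = −7. Subtract (−7)·D = −21x³ + 21x² − 63x − 7. Remainder: −x² − 8x − 6.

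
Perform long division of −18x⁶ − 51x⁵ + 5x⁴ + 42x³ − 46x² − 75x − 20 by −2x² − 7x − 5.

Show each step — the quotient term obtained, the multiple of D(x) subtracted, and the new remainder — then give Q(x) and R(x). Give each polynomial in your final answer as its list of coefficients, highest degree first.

Q = [9, -6, -4, 8, 5]; R = [5]

Step 1: lead(−18x⁶ − 51x⁵ + 5x⁴ + 42x³ − 46x² − 75x − 20) ÷ lead(D) = −18x⁶ ÷ −2x² = 9x⁴. Subtract (9x⁴)·D = −18x⁶ − 63x⁵ − 45x⁴. Remainder: 12x⁵ + 50x⁴ + 42x³ − 46x² − 75x − 20.
Step 2: lead(12x⁵ + 50x⁴ + 42x³ − 46x² − 75x − 20) ÷ lead(D) = 12x⁵ ÷ −2x² = −6x³. Subtract (−6x³)·D = 12x⁵ + 42x⁴ + 30x³. Remainder: 8x⁴ + 12x³ − 46x² − 75x − 20.
Step 3: lead(8x⁴ + 12x³ − 46x² − 75x − 20) ÷ lead(D) = 8x⁴ ÷ −2x² = −4x². Subtract (−4x²)·D = 8x⁴ + 28x³ + 20x². Remainder: −16x³ − 66x² − 75x − 20.
Step 4: lead(−16x³ − 66x² − 75x − 20) ÷ lead(D) = −16x³ ÷ −2x² = 8x. Subtract (8x)·D = −16x³ − 56x² − 40x. Remainder: −10x² − 35x − 20.
Step 5: lead(−10x² − 35x − 20) ÷ lead(D) = −10x² ÷ −2x² = 5. Subtract (5)·D = −10x² − 35x − 25. Remainder: 5.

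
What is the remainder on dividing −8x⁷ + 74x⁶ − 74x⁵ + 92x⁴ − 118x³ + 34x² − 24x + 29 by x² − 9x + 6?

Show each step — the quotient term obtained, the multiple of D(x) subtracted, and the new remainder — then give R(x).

Step 1: lead(−8x⁷ + 74x⁶ − 74x⁵ + 92x⁴ − 118x³ + 34x² − 24x + 29) ÷ lead(D) = −8x⁷ ÷ x² = −8x⁵. Subtract (−8x⁵)·D = −8x⁷ + 72x⁶ − 48x⁵. Remainder: 2x⁶ − 26x⁵ + 92x⁴ − 118x³ + 34x² − 24x + 29.
Step 2: lead(2x⁶ − 26x⁵ + 92x⁴ − 118x³ + 34x² − 24x + 29) ÷ lead(D) = 2x⁶ ÷ x² = 2x⁴. Subtract (2x⁴)·D = 2x⁶ − 18x⁵ + 12x⁴. Remainder: −8x⁵ + 80x⁴ − 118x³ + 34x² − 24x + 29.
Step 3: lead(−8x⁵ + 80x⁴ − 118x³ + 34x² − 24x + 29) ÷ lead(D) = −8x⁵ ÷ x² = −8x³. Subtract (−8x³)·D = −8x⁵ + 72x⁴ − 48x³. Remainder: 8x⁴ − 70x³ + 34x² − 24x + 29.
Step 4: lead(8x⁴ − 70x³ + 34x² − 24x + 29) ÷ lead(D) = 8x⁴ ÷ x² = 8x². Subtract (8x²)·D = 8x⁴ − 72x³ + 48x². Remainder: 2x³ − 14x² − 24x + 29.
Step 5: lead(2x³ − 14x² − 24x + 29) ÷ lead(D) = 2x³ ÷ x² = 2x. Subtract (2x)·D = 2x³ − 18x² + 12x. Remainder: 4x² − 36x + 29.
Step 6: lead(4x² − 36x + 29) ÷ lead(D) = 4x² ÷ x² = 4. Subtract (4)·D = 4x² − 36x + 24. Remainder: 5.

R(x) = 5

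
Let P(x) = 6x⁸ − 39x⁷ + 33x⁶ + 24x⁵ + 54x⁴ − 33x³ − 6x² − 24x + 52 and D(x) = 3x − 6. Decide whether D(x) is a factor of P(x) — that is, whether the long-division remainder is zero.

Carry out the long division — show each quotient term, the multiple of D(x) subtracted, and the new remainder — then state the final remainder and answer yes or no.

Step 1: lead(6x⁸ − 39x⁷ + 33x⁶ + 24x⁵ + 54x⁴ − 33x³ − 6x² − 24x + 52) ÷ lead(D) = 6x⁸ ÷ 3x = 2x⁷. Subtract (2x⁷)·D = 6x⁸ − 12x⁷. Remainder: −27x⁷ + 33x⁶ + 24x⁵ + 54x⁴ − 33x³ − 6x² − 24x + 52.
Step 2: lead(−27x⁷ + 33x⁶ + 24x⁵ + 54x⁴ − 33x³ − 6x² − 24x + 52) ÷ lead(D) = −27x⁷ ÷ 3x = −9x⁶. Subtract (−9x⁶)·D = −27x⁷ + 54x⁶. Remainder: −21x⁶ + 24x⁵ + 54x⁴ − 33x³ − 6x² − 24x + 52.
Step 3: lead(−21x⁶ + 24x⁵ + 54x⁴ − 33x³ − 6x² − 24x + 52) ÷ lead(D) = −21x⁶ ÷ 3x = −7x⁵. Subtract (−7x⁵)·D = −21x⁶ + 42x⁵. Remainder: −18x⁵ + 54x⁴ − 33x³ − 6x² − 24x + 52.
Step 4: lead(−18x⁵ + 54x⁴ − 33x³ − 6x² − 24x + 52) ÷ lead(D) = −18x⁵ ÷ 3x = −6x⁴. Subtract (−6x⁴)·D = −18x⁵ + 36x⁴. Remainder: 18x⁴ − 33x³ − 6x² − 24x + 52.
Step 5: lead(18x⁴ − 33x³ − 6x² − 24x + 52) ÷ lead(D) = 18x⁴ ÷ 3x = 6x³. Subtract (6x³)·D = 18x⁴ − 36x³. Remainder: 3x³ − 6x² − 24x + 52.
Step 6: lead(3x³ − 6x² − 24x + 52) ÷ lead(D) = 3x³ ÷ 3x = x². Subtract (x²)·D = 3x³ − 6x². Remainder: −24x + 52.
Step 7: lead(−24x + 52) ÷ lead(D) = −24x ÷ 3x = −8. Subtract (−8)·D = −24x + 48. Remainder: 4.

R(x) = 4, so D(x) is not a factor of P(x). no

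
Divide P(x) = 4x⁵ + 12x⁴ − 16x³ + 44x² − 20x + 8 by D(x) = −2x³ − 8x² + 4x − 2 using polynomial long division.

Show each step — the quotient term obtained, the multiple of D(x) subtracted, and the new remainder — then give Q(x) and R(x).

Step 1: lead(4x⁵ + 12x⁴ − 16x³ + 44x² − 20x + 8) ÷ lead(D) = 4x⁵ ÷ −2x³ = −2x². Subtract (−2x²)·D = 4x⁵ + 16x⁴ − 8x³ + 4x². Remainder: −4x⁴ − 8x³ + 40x² − 20x + 8.
Step 2: lead(−4x⁴ − 8x³ + 40x² − 20x + 8) ÷ lead(D) = −4x⁴ ÷ −2x³ = 2x. Subtract (2x)·D = −4x⁴ − 16x³ + 8x² − 4x. Remainder: 8x³ + 32x² − 16x + 8.
Step 3: lead(8x³ + 32x² − 16x + 8) ÷ lead(D) = 8x³ ÷ −2x³ = −4. Subtract (−4)·D = 8x³ + 32x² − 16x + 8. Remainder: 0.

Q(x) = −2x² + 2x − 4; R(x) = 0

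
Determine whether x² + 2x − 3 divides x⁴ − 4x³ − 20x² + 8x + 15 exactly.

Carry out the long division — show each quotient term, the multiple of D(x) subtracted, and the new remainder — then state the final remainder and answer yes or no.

Step 1: lead(x⁴ − 4x³ − 20x² + 8x + 15) ÷ lead(D) = x⁴ ÷ x² = x². Subtract (x²)·D = x⁴ + 2x³ − 3x². Remainder: −6x³ − 17x² + 8x + 15.
Step 2: lead(−6x³ − 17x² + 8x + 15) ÷ lead(D) = −6x³ ÷ x² = −6x. Subtract (−6x)·D = −6x³ − 12x² + 18x. Remainder: −5x² − 10x + 15.
Step 3: lead(−5x² − 10x + 15) ÷ lead(D) = −5x² ÷ x² = −5. Subtract (−5)·D = −5x² − 10x + 15. Remainder: 0.

R(x) = 0, so D(x) is a factor of P(x). yes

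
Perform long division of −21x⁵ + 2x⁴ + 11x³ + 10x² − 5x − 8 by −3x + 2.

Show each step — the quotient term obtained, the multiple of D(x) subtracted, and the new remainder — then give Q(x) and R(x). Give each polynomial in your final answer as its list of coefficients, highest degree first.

Step 1: lead(−21x⁵ + 2x⁴ + 11x³ + 10x² − 5x − 8) ÷ lead(D) = −21x⁵ ÷ −3x = 7x⁴. Subtract (7x⁴)·D = −21x⁵ + 14x⁴. Remainder: −12x⁴ + 11x³ + 10x² − 5x − 8.
Step 2: lead(−12x⁴ + 11x³ + 10x² − 5x − 8) ÷ lead(D) = −12x⁴ ÷ −3x = 4x³. Subtract (4x³)·D = −12x⁴ + 8x³. Remainder: 3x³ + 10x² − 5x − 8.
Step 3: lead(3x³ + 10x² − 5x − 8) ÷ lead(D) = 3x³ ÷ −3x = −x². Subtract (−x²)·D = 3x³ − 2x². Remainder: 12x² − 5x − 8.
Step 4: lead(12x² − 5x − 8) ÷ lead(D) = 12x² ÷ −3x = −4x. Subtract (−4x)·D = 12x² − 8x. Remainder: 3x − 8.
Step 5: lead(3x − 8) ÷ lead(D) = 3x ÷ −3x = −1. Subtract (−1)·D = 3x − 2. Remainder: −6.

Q = [7, 4, -1, -4, -1]; R = [-6]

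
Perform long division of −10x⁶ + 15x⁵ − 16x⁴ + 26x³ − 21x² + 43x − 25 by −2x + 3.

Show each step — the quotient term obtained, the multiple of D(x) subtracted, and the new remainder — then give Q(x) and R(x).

Q(x) = 5x⁵ + 8x³ − x² + 9x − 8; R(x) = −1

Step 1: lead(−10x⁶ + 15x⁵ − 16x⁴ + 26x³ − 21x² + 43x − 25) ÷ lead(D) = −10x⁶ ÷ −2x = 5x⁵. Subtract (5x⁵)·D = −10x⁶ + 15x⁵. Remainder: −16x⁴ + 26x³ − 21x² + 43x − 25.
Step 2: lead(−16x⁴ + 26x³ − 21x² + 43x − 25) ÷ lead(D) = −16x⁴ ÷ −2x = 8x³. Subtract (8x³)·D = −16x⁴ + 24x³. Remainder: 2x³ − 21x² + 43x − 25.
Step 3: lead(2x³ − 21x² + 43x − 25) ÷ lead(D) = 2x³ ÷ −2x = −x². Subtract (−x²)·D = 2x³ − 3x². Remainder: −18x² + 43x − 25.
Step 4: lead(−18x² + 43x − 25) ÷ lead(D) = −18x² ÷ −2x = 9x. Subtract (9x)·D = −18x² + 27x. Remainder: 16x − 25.
Step 5: lead(16x − 25) ÷ lead(D) = 16x ÷ −2x = −8. Subtract (−8)·D = 16x − 24. Remainder: −1.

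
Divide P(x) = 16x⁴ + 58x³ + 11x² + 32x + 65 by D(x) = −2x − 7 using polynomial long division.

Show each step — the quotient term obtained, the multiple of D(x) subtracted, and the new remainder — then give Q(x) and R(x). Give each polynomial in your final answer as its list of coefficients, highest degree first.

Q = [-8, -1, -2, -9]; R = [2]

Step 1: lead(16x⁴ + 58x³ + 11x² + 32x + 65) ÷ lead(D) = 16x⁴ ÷ −2x = −8x³. Subtract (−8x³)·D = 16x⁴ + 56x³. Remainder: 2x³ + 11x² + 32x + 65.
Step 2: lead(2x³ + 11x² + 32x + 65) ÷ lead(D) = 2x³ ÷ −2x = −x². Subtract (−x²)·D = 2x³ + 7x². Remainder: 4x² + 32x + 65.
Step 3: lead(4x² + 32x + 65) ÷ lead(D) = 4x² ÷ −2x = −2x. Subtract (−2x)·D = 4x² + 14x. Remainder: 18x + 65.
Step 4: lead(18x + 65) ÷ lead(D) = 18x ÷ −2x = −9. Subtract (−9)·D = 18x + 63. Remainder: 2.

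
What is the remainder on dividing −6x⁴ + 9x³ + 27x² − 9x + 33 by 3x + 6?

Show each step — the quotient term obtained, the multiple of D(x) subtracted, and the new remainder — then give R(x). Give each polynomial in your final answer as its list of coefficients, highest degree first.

R = [-9]

Step 1: lead(−6x⁴ + 9x³ + 27x² − 9x + 33) ÷ lead(D) = −6x⁴ ÷ 3x = −2x³. Subtract (−2x³)·D = −6x⁴ − 12x³. Remainder: 21x³ + 27x² − 9x + 33.
Step 2: lead(21x³ + 27x² − 9x + 33) ÷ lead(D) = 21x³ ÷ 3x = 7x². Subtract (7x²)·D = 21x³ + 42x². Remainder: −15x² − 9x + 33.
Step 3: lead(−15x² − 9x + 33) ÷ lead(D) = −15x² ÷ 3x = −5x. Subtract (−5x)·D = −15x² − 30x. Remainder: 21x + 33.
Step 4: lead(21x + 33) ÷ lead(D) = 21x ÷ 3x = 7. Subtract (7)·D = 21x + 42. Remainder: −9.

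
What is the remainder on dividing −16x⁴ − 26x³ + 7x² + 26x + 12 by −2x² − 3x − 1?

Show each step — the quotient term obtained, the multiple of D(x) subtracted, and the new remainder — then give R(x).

R(x) = 3

Step 1: lead(−16x⁴ − 26x³ + 7x² + 26x + 12) ÷ lead(D) = −16x⁴ ÷ −2x² = 8x². Subtract (8x²)·D = −16x⁴ − 24x³ − 8x². Remainder: −2x³ + 15x² + 26x + 12.
Step 2: lead(−2x³ + 15x² + 26x + 12) ÷ lead(D) = −2x³ ÷ −2x² = x. Subtract (x)·D = −2x³ − 3x² − x. Remainder: 18x² + 27x + 12.
Step 3: lead(18x² + 27x + 12) ÷ lead(D) = 18x² ÷ −2x² = −9. Subtract (−9)·D = 18x² + 27x + 9. Remainder: 3.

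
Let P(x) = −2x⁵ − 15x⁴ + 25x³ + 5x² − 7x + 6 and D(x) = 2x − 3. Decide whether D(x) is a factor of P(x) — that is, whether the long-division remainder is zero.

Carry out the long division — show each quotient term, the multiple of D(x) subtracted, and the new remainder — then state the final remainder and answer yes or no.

R(x) = 0, so D(x) is a factor of P(x). yes

Step 1: lead(−2x⁵ − 15x⁴ + 25x³ + 5x² − 7x + 6) ÷ lead(D) = −2x⁵ ÷ 2x = −x⁴. Subtract (−x⁴)·D = −2x⁵ + 3x⁴. Remainder: −18x⁴ + 25x³ + 5x² − 7x + 6.
Step 2: lead(−18x⁴ + 25x³ + 5x² − 7x + 6) ÷ lead(D) = −18x⁴ ÷ 2x = −9x³. Subtract (−9x³)·D = −18x⁴ + 27x³. Remainder: −2x³ + 5x² − 7x + 6.
Step 3: lead(−2x³ + 5x² − 7x + 6) ÷ lead(D) = −2x³ ÷ 2x = −x². Subtract (−x²)·D = −2x³ + 3x². Remainder: 2x² − 7x + 6.
Step 4: lead(2x² − 7x + 6) ÷ lead(D) = 2x² ÷ 2x = x. Subtract (x)·D = 2x² − 3x. Remainder: −4x + 6.
Step 5: lead(−4x + 6) ÷ lead(D) = −4x ÷ 2x = −2. Subtract (−2)·D = −4x + 6. Remainder: 0.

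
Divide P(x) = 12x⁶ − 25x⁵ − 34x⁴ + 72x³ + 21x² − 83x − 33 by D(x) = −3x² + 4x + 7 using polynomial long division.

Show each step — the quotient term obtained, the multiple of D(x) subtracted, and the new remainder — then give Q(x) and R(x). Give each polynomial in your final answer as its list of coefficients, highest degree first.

Q = [-4, 3, 6, -9, -5]; R = [2]

Step 1: lead(12x⁶ − 25x⁵ − 34x⁴ + 72x³ + 21x² − 83x − 33) ÷ lead(D) = 12x⁶ ÷ −3x² = −4x⁴. Subtract (−4x⁴)·D = 12x⁶ − 16x⁵ − 28x⁴. Remainder: −9x⁵ − 6x⁴ + 72x³ + 21x² − 83x − 33.
Step 2: lead(−9x⁵ − 6x⁴ + 72x³ + 21x² − 83x − 33) ÷ lead(D) = −9x⁵ ÷ −3x² = 3x³. Subtract (3x³)·D = −9x⁵ + 12x⁴ + 21x³. Remainder: −18x⁴ + 51x³ + 21x² − 83x − 33.
Step 3: lead(−18x⁴ + 51x³ + 21x² − 83x − 33) ÷ lead(D) = −18x⁴ ÷ −3x² = 6x². Subtract (6x²)·D = −18x⁴ + 24x³ + 42x². Remainder: 27x³ − 21x² − 83x − 33.
Step 4: lead(27x³ − 21x² − 83x − 33) ÷ lead(D) = 27x³ ÷ −3x² = −9x. Subtract (−9x)·D = 27x³ − 36x² − 63x. Remainder: 15x² − 20x − 33.
Step 5: lead(15x² − 20x − 33) ÷ lead(D) = 15x² ÷ −3x² = −5. Subtract (−5)·D = 15x² − 20x − 35. Remainder: 2.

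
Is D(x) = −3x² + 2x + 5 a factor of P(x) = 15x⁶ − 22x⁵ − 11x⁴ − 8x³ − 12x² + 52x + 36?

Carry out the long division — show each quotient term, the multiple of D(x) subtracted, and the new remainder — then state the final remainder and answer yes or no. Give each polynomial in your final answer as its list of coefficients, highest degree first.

Step 1: lead(15x⁶ − 22x⁵ − 11x⁴ − 8x³ − 12x² + 52x + 36) ÷ lead(D) = 15x⁶ ÷ −3x² = −5x⁴. Subtract (−5x⁴)·D = 15x⁶ − 10x⁵ − 25x⁴. Remainder: −12x⁵ + 14x⁴ − 8x³ − 12x² + 52x + 36.
Step 2: lead(−12x⁵ + 14x⁴ − 8x³ − 12x² + 52x + 36) ÷ lead(D) = −12x⁵ ÷ −3x² = 4x³. Subtract (4x³)·D = −12x⁵ + 8x⁴ + 20x³. Remainder: 6x⁴ − 28x³ − 12x² + 52x + 36.
Step 3: lead(6x⁴ − 28x³ − 12x² + 52x + 36) ÷ lead(D) = 6x⁴ ÷ −3x² = −2x². Subtract (−2x²)·D = 6x⁴ − 4x³ − 10x². Remainder: −24x³ − 2x² + 52x + 36.
Step 4: lead(−24x³ − 2x² + 52x + 36) ÷ lead(D) = −24x³ ÷ −3x² = 8x. Subtract (8x)·D = −24x³ + 16x² + 40x. Remainder: −18x² + 12x + 36.
Step 5: lead(−18x² + 12x + 36) ÷ lead(D) = −18x² ÷ −3x² = 6. Subtract (6)·D = −18x² + 12x + 30. Remainder: 6.

R = [6], so D(x) is not a factor of P(x). no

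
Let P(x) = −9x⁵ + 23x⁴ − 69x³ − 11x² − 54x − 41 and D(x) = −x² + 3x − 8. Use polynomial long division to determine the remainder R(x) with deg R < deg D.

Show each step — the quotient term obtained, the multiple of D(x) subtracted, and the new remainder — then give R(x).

Step 1: lead(−9x⁵ + 23x⁴ − 69x³ − 11x² − 54x − 41) ÷ lead(D) = −9x⁵ ÷ −x² = 9x³. Subtract (9x³)·D = −9x⁵ + 27x⁴ − 72x³. Remainder: −4x⁴ + 3x³ − 11x² − 54x − 41.
Step 2: lead(−4x⁴ + 3x³ − 11x² − 54x − 41) ÷ lead(D) = −4x⁴ ÷ −x² = 4x². Subtract (4x²)·D = −4x⁴ + 12x³ − 32x². Remainder: −9x³ + 21x² − 54x − 41.
Step 3: lead(−9x³ + 21x² − 54x − 41) ÷ lead(D) = −9x³ ÷ −x² = 9x. Subtract (9x)·D = −9x³ + 27x² − 72x. Remainder: −6x² + 18x − 41.
Step 4: lead(−6x² + 18x − 41) ÷ lead(D) = −6x² ÷ −x² = 6. Subtract (6)·D = −6x² + 18x − 48. Remainder: 7.

R(x) = 7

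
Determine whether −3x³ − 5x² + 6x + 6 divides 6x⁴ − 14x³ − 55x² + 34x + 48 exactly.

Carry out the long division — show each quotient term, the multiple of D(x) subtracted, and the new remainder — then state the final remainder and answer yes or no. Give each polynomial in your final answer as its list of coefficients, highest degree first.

R = [-3, -2, 0], so D(x) is not a factor of P(x). no

Step 1: lead(6x⁴ − 14x³ − 55x² + 34x + 48) ÷ lead(D) = 6x⁴ ÷ −3x³ = −2x. Subtract (−2x)·D = 6x⁴ + 10x³ − 12x² − 12x. Remainder: −24x³ − 43x² + 46x + 48.
Step 2: lead(−24x³ − 43x² + 46x + 48) ÷ lead(D) = −24x³ ÷ −3x³ = 8. Subtract (8)·D = −24x³ − 40x² + 48x + 48. Remainder: −3x² − 2x.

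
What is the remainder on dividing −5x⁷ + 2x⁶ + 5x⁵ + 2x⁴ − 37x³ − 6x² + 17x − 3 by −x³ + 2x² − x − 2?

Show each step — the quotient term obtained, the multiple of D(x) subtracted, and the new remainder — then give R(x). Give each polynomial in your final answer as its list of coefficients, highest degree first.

Step 1: lead(−5x⁷ + 2x⁶ + 5x⁵ + 2x⁴ − 37x³ − 6x² + 17x − 3) ÷ lead(D) = −5x⁷ ÷ −x³ = 5x⁴. Subtract (5x⁴)·D = −5x⁷ + 10x⁶ − 5x⁵ − 10x⁴. Remainder: −8x⁶ + 10x⁵ + 12x⁴ − 37x³ − 6x² + 17x − 3.
Step 2: lead(−8x⁶ + 10x⁵ + 12x⁴ − 37x³ − 6x² + 17x − 3) ÷ lead(D) = −8x⁶ ÷ −x³ = 8x³. Subtract (8x³)·D = −8x⁶ + 16x⁵ − 8x⁴ − 16x³. Remainder: −6x⁵ + 20x⁴ − 21x³ − 6x² + 17x − 3.
Step 3: lead(−6x⁵ + 20x⁴ − 21x³ − 6x² + 17x − 3) ÷ lead(D) = −6x⁵ ÷ −x³ = 6x². Subtract (6x²)·D = −6x⁵ + 12x⁴ − 6x³ − 12x². Remainder: 8x⁴ − 15x³ + 6x² + 17x − 3.
Step 4: lead(8x⁴ − 15x³ + 6x² + 17x − 3) ÷ lead(D) = 8x⁴ ÷ −x³ = −8x. Subtract (−8x)·D = 8x⁴ − 16x³ + 8x² + 16x. Remainder: x³ − 2x² + x − 3.
Step 5: lead(x³ − 2x² + x − 3) ÷ lead(D) = x³ ÷ −x³ = −1. Subtract (−1)·D = x³ − 2x² + x + 2. Remainder: −5.

R = [-5]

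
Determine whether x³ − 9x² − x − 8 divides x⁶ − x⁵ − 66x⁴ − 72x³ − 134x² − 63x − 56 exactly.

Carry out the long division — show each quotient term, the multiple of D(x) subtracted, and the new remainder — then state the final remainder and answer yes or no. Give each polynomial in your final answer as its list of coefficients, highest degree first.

R = [0], so D(x) is a factor of P(x). yes

Step 1: lead(x⁶ − x⁵ − 66x⁴ − 72x³ − 134x² − 63x − 56) ÷ lead(D) = x⁶ ÷ x³ = x³. Subtract (x³)·D = x⁶ − 9x⁵ − x⁴ − 8x³. Remainder: 8x⁵ − 65x⁴ − 64x³ − 134x² − 63x − 56.
Step 2: lead(8x⁵ − 65x⁴ − 64x³ − 134x² − 63x − 56) ÷ lead(D) = 8x⁵ ÷ x³ = 8x². Subtract (8x²)·D = 8x⁵ − 72x⁴ − 8x³ − 64x². Remainder: 7x⁴ − 56x³ − 70x² − 63x − 56.
Step 3: lead(7x⁴ − 56x³ − 70x² − 63x − 56) ÷ lead(D) = 7x⁴ ÷ x³ = 7x. Subtract (7x)·D = 7x⁴ − 63x³ − 7x² − 56x. Remainder: 7x³ − 63x² − 7x − 56.
Step 4: lead(7x³ − 63x² − 7x − 56) ÷ lead(D) = 7x³ ÷ x³ = 7. Subtract (7)·D = 7x³ − 63x² − 7x − 56. Remainder: 0.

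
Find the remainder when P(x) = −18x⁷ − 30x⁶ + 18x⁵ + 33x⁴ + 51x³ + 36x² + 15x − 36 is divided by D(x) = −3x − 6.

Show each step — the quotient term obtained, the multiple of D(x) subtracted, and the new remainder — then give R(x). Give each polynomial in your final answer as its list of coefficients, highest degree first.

R = [6]

Step 1: lead(−18x⁷ − 30x⁶ + 18x⁵ + 33x⁴ + 51x³ + 36x² + 15x − 36) ÷ lead(D) = −18x⁷ ÷ −3x = 6x⁶. Subtract (6x⁶)·D = −18x⁷ − 36x⁶. Remainder: 6x⁶ + 18x⁵ + 33x⁴ + 51x³ + 36x² + 15x − 36.
Step 2: lead(6x⁶ + 18x⁵ + 33x⁴ + 51x³ + 36x² + 15x − 36) ÷ lead(D) = 6x⁶ ÷ −3x = −2x⁵. Subtract (−2x⁵)·D = 6x⁶ + 12x⁵. Remainder: 6x⁵ + 33x⁴ + 51x³ + 36x² + 15x − 36.
Step 3: lead(6x⁵ + 33x⁴ + 51x³ + 36x² + 15x − 36) ÷ lead(D) = 6x⁵ ÷ −3x = −2x⁴. Subtract (−2x⁴)·D = 6x⁵ + 12x⁴. Remainder: 21x⁴ + 51x³ + 36x² + 15x − 36.
Step 4: lead(21x⁴ + 51x³ + 36x² + 15x − 36) ÷ lead(D) = 21x⁴ ÷ −3x = −7x³. Subtract (−7x³)·D = 21x⁴ + 42x³. Remainder: 9x³ + 36x² + 15x − 36.
Step 5: lead(9x³ + 36x² + 15x − 36) ÷ lead(D) = 9x³ ÷ −3x = −3x². Subtract (−3x²)·D = 9x³ + 18x². Remainder: 18x² + 15x − 36.
Step 6: lead(18x² + 15x − 36) ÷ lead(D) = 18x² ÷ −3x = −6x. Subtract (−6x)·D = 18x² + 36x. Remainder: −21x − 36.
Step 7: lead(−21x − 36) ÷ lead(D) = −21x ÷ −3x = 7. Subtract (7)·D = −21x − 42. Remainder: 6.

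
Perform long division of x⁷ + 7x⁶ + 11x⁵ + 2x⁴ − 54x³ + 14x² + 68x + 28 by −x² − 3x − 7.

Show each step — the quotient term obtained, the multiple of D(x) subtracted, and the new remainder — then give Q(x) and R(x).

Step 1: lead(x⁷ + 7x⁶ + 11x⁵ + 2x⁴ − 54x³ + 14x² + 68x + 28) ÷ lead(D) = x⁷ ÷ −x² = −x⁵. Subtract (−x⁵)·D = x⁷ + 3x⁶ + 7x⁵. Remainder: 4x⁶ + 4x⁵ + 2x⁴ − 54x³ + 14x² + 68x + 28.
Step 2: lead(4x⁶ + 4x⁵ + 2x⁴ − 54x³ + 14x² + 68x + 28) ÷ lead(D) = 4x⁶ ÷ −x² = −4x⁴. Subtract (−4x⁴)·D = 4x⁶ + 12x⁵ + 28x⁴. Remainder: −8x⁵ − 26x⁴ − 54x³ + 14x² + 68x + 28.
Step 3: lead(−8x⁵ − 26x⁴ − 54x³ + 14x² + 68x + 28) ÷ lead(D) = −8x⁵ ÷ −x² = 8x³. Subtract (8x³)·D = −8x⁵ − 24x⁴ − 56x³. Remainder: −2x⁴ + 2x³ + 14x² + 68x + 28.
Step 4: lead(−2x⁴ + 2x³ + 14x² + 68x + 28) ÷ lead(D) = −2x⁴ ÷ −x² = 2x². Subtract (2x²)·D = −2x⁴ − 6x³ − 14x². Remainder: 8x³ + 28x² + 68x + 28.
Step 5: lead(8x³ + 28x² + 68x + 28) ÷ lead(D) = 8x³ ÷ −x² = −8x. Subtract (−8x)·D = 8x³ + 24x² + 56x. Remainder: 4x² + 12x + 28.
Step 6: lead(4x² + 12x + 28) ÷ lead(D) = 4x² ÷ −x² = −4. Subtract (−4)·D = 4x² + 12x + 28. Remainder: 0.

Q(x) = −x⁵ − 4x⁴ + 8x³ + 2x² − 8x − 4; R(x) = 0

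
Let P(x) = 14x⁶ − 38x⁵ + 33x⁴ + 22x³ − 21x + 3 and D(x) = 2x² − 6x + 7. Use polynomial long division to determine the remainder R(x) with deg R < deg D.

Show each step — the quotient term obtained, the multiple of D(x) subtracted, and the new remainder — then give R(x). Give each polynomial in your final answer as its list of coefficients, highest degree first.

Step 1: lead(14x⁶ − 38x⁵ + 33x⁴ + 22x³ − 21x + 3) ÷ lead(D) = 14x⁶ ÷ 2x² = 7x⁴. Subtract (7x⁴)·D = 14x⁶ − 42x⁵ + 49x⁴. Remainder: 4x⁵ − 16x⁴ + 22x³ − 21x + 3.
Step 2: lead(4x⁵ − 16x⁴ + 22x³ − 21x + 3) ÷ lead(D) = 4x⁵ ÷ 2x² = 2x³. Subtract (2x³)·D = 4x⁵ − 12x⁴ + 14x³. Remainder: −4x⁴ + 8x³ − 21x + 3.
Step 3: lead(−4x⁴ + 8x³ − 21x + 3) ÷ lead(D) = −4x⁴ ÷ 2x² = −2x². Subtract (−2x²)·D = −4x⁴ + 12x³ − 14x². Remainder: −4x³ + 14x² − 21x + 3.
Step 4: lead(−4x³ + 14x² − 21x + 3) ÷ lead(D) = −4x³ ÷ 2x² = −2x. Subtract (−2x)·D = −4x³ + 12x² − 14x. Remainder: 2x² − 7x + 3.
Step 5: lead(2x² − 7x + 3) ÷ lead(D) = 2x² ÷ 2x² = 1. Subtract (1)·D = 2x² − 6x + 7. Remainder: −x − 4.

R = [-1, -4]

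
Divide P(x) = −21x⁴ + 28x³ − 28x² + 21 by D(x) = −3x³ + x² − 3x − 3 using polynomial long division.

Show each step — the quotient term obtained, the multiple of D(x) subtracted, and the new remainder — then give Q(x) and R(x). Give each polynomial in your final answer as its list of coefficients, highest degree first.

Step 1: lead(−21x⁴ + 28x³ − 28x² + 21) ÷ lead(D) = −21x⁴ ÷ −3x³ = 7x. Subtract (7x)·D = −21x⁴ + 7x³ − 21x² − 21x. Remainder: 21x³ − 7x² + 21x + 21.
Step 2: lead(21x³ − 7x² + 21x + 21) ÷ lead(D) = 21x³ ÷ −3x³ = −7. Subtract (−7)·D = 21x³ − 7x² + 21x + 21. Remainder: 0.

Q = [7, -7]; R = [0]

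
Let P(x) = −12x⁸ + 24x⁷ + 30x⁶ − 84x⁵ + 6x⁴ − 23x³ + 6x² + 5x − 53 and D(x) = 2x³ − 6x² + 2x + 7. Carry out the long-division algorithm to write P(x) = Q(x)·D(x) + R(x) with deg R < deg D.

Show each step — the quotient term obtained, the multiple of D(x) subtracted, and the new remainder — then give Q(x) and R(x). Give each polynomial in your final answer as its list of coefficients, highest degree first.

Q = [-6, -6, 3, -6, 3, -7]; R = [-2, -4]

Step 1: lead(−12x⁸ + 24x⁷ + 30x⁶ − 84x⁵ + 6x⁴ − 23x³ + 6x² + 5x − 53) ÷ lead(D) = −12x⁸ ÷ 2x³ = −6x⁵. Subtract (−6x⁵)·D = −12x⁸ + 36x⁷ − 12x⁶ − 42x⁵. Remainder: −12x⁷ + 42x⁶ − 42x⁵ + 6x⁴ − 23x³ + 6x² + 5x − 53.
Step 2: lead(−12x⁷ + 42x⁶ − 42x⁵ + 6x⁴ − 23x³ + 6x² + 5x − 53) ÷ lead(D) = −12x⁷ ÷ 2x³ = −6x⁴. Subtract (−6x⁴)·D = −12x⁷ + 36x⁶ − 12x⁵ − 42x⁴. Remainder: 6x⁶ − 30x⁵ + 48x⁴ − 23x³ + 6x² + 5x − 53.
Step 3: lead(6x⁶ − 30x⁵ + 48x⁴ − 23x³ + 6x² + 5x − 53) ÷ lead(D) = 6x⁶ ÷ 2x³ = 3x³. Subtract (3x³)·D = 6x⁶ − 18x⁵ + 6x⁴ + 21x³. Remainder: −12x⁵ + 42x⁴ − 44x³ + 6x² + 5x − 53.
Step 4: lead(−12x⁵ + 42x⁴ − 44x³ + 6x² + 5x − 53) ÷ lead(D) = −12x⁵ ÷ 2x³ = −6x². Subtract (−6x²)·D = −12x⁵ + 36x⁴ − 12x³ − 42x². Remainder: 6x⁴ − 32x³ + 48x² + 5x − 53.
Step 5: lead(6x⁴ − 32x³ + 48x² + 5x − 53) ÷ lead(D) = 6x⁴ ÷ 2x³ = 3x. Subtract (3x)·D = 6x⁴ − 18x³ + 6x² + 21x. Remainder: −14x³ + 42x² − 16x − 53.
Step 6: lead(−14x³ + 42x² − 16x − 53) ÷ lead(D) = −14x³ ÷ 2x³ = −7. Subtract (−7)·D = −14x³ + 42x² − 14x − 49. Remainder: −2x − 4.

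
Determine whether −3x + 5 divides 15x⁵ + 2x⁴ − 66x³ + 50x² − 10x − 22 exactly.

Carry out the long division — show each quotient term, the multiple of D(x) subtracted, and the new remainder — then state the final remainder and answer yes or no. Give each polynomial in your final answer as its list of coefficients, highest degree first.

R = [3], so D(x) is not a factor of P(x). no

Step 1: lead(15x⁵ + 2x⁴ − 66x³ + 50x² − 10x − 22) ÷ lead(D) = 15x⁵ ÷ −3x = −5x⁴. Subtract (−5x⁴)·D = 15x⁵ − 25x⁴. Remainder: 27x⁴ − 66x³ + 50x² − 10x − 22.
Step 2: lead(27x⁴ − 66x³ + 50x² − 10x − 22) ÷ lead(D) = 27x⁴ ÷ −3x = −9x³. Subtract (−9x³)·D = 27x⁴ − 45x³. Remainder: −21x³ + 50x² − 10x − 22.
Step 3: lead(−21x³ + 50x² − 10x − 22) ÷ lead(D) = −21x³ ÷ −3x = 7x². Subtract (7x²)·D = −21x³ + 35x². Remainder: 15x² − 10x − 22.
Step 4: lead(15x² − 10x − 22) ÷ lead(D) = 15x² ÷ −3x = −5x. Subtract (−5x)·D = 15x² − 25x. Remainder: 15x − 22.
Step 5: lead(15x − 22) ÷ lead(D) = 15x ÷ −3x = −5. Subtract (−5)·D = 15x − 25. Remainder: 3.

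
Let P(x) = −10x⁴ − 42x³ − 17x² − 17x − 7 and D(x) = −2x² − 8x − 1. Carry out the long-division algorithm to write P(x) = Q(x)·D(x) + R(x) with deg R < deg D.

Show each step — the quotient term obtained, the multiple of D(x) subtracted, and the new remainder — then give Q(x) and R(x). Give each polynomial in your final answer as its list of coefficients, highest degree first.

Q = [5, 1, 2]; R = [-5]

Step 1: lead(−10x⁴ − 42x³ − 17x² − 17x − 7) ÷ lead(D) = −10x⁴ ÷ −2x² = 5x². Subtract (5x²)·D = −10x⁴ − 40x³ − 5x². Remainder: −2x³ − 12x² − 17x − 7.
Step 2: lead(−2x³ − 12x² − 17x − 7) ÷ lead(D) = −2x³ ÷ −2x² = x. Subtract (x)·D = −2x³ − 8x² − x. Remainder: −4x² − 16x − 7.
Step 3: lead(−4x² − 16x − 7) ÷ lead(D) = −4x² ÷ −2x² = 2. Subtract (2)·D = −4x² − 16x − 2. Remainder: −5.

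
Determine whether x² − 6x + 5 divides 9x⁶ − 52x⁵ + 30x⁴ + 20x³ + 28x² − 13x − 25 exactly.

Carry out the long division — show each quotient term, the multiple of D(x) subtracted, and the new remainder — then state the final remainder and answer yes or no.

R(x) = −3x, so D(x) is not a factor of P(x). no

Step 1: lead(9x⁶ − 52x⁵ + 30x⁴ + 20x³ + 28x² − 13x − 25) ÷ lead(D) = 9x⁶ ÷ x² = 9x⁴. Subtract (9x⁴)·D = 9x⁶ − 54x⁵ + 45x⁴. Remainder: 2x⁵ − 15x⁴ + 20x³ + 28x² − 13x − 25.
Step 2: lead(2x⁵ − 15x⁴ + 20x³ + 28x² − 13x − 25) ÷ lead(D) = 2x⁵ ÷ x² = 2x³. Subtract (2x³)·D = 2x⁵ − 12x⁴ + 10x³. Remainder: −3x⁴ + 10x³ + 28x² − 13x − 25.
Step 3: lead(−3x⁴ + 10x³ + 28x² − 13x − 25) ÷ lead(D) = −3x⁴ ÷ x² = −3x². Subtract (−3x²)·D = −3x⁴ + 18x³ − 15x². Remainder: −8x³ + 43x² − 13x − 25.
Step 4: lead(−8x³ + 43x² − 13x − 25) ÷ lead(D) = −8x³ ÷ x² = −8x. Subtract (−8x)·D = −8x³ + 48x² − 40x. Remainder: −5x² + 27x − 25.
Step 5: lead(−5x² + 27x − 25) ÷ lead(D) = −5x² ÷ x² = −5. Subtract (−5)·D = −5x² + 30x − 25. Remainder: −3x.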